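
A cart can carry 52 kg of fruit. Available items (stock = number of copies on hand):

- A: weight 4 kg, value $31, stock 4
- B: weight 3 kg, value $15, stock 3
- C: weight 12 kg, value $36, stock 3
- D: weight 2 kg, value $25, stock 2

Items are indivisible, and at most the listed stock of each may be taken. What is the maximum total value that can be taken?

Top feasible selections:
- 4×A + 2×B + 2×C + 2×D: weight 50, value 276
- 4×A + 3×B + 2×C + 1×D: weight 51, value 266
Best: $276.

$276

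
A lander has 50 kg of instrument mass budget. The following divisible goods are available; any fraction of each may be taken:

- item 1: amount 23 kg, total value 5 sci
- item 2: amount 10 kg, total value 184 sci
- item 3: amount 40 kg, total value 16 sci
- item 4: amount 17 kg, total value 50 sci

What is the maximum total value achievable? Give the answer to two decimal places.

Take in order of value per unit:
- item 2 (184/10 per unit): all 10 → value 184, running total 184.00
- item 4 (50/17 per unit): all 17 → value 50, running total 234.00
- item 3 (16/40 per unit): 23 of 40 → value 23×16/40 = 9.2000, running total 243.20
Total 243.20.

243.20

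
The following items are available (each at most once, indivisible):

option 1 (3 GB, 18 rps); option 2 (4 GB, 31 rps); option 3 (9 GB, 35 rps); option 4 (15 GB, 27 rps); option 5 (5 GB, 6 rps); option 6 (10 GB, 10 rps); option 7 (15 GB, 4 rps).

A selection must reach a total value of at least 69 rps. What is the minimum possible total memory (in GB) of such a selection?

16

Subsets with value ≥ 69, sorted by total memory:
- option 1+option 2+option 3: memory 16, value 84
- option 2+option 3+option 5: memory 18, value 72
- option 1+option 2+option 3+option 5: memory 21, value 90
Minimum memory: 16 GB.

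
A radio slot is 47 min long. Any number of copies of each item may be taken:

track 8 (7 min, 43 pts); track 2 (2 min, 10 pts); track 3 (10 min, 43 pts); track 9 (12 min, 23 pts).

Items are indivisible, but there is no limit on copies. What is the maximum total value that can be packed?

278 pts

Best value-per-unit is track 8 at 43/7; filling with it alone gives 6×43 = 258.
Optimal mix: 6×track 8 + 2×track 2 → duration 46, value 278.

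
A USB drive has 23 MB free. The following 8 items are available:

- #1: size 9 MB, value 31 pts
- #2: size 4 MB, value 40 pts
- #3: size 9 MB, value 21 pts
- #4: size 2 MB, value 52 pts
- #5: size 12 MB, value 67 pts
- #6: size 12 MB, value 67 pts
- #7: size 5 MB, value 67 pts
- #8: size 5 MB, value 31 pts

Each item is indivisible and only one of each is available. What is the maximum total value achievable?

Check high-value combinations within 23 MB:
- #2+#4+#5+#7: size 4+2+12+5=23, value 40+52+67+67=226
- #2+#4+#6+#7: size 4+2+12+5=23, value 40+52+67+67=226
- #2+#4+#7+#8: size 4+2+5+5=16, value 40+52+67+31=190
Best: 226 pts.

226 pts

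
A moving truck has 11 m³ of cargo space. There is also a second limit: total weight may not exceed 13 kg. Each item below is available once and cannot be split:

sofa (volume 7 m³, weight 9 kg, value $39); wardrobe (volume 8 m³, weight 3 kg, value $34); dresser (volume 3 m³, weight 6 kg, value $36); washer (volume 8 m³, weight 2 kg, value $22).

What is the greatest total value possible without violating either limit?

$70

Feasible sets respecting both limits:
- wardrobe+dresser: volume 11, weight 9, value 70
- dresser+washer: volume 11, weight 8, value 58
- sofa: volume 7, weight 9, value 39
Best: $70.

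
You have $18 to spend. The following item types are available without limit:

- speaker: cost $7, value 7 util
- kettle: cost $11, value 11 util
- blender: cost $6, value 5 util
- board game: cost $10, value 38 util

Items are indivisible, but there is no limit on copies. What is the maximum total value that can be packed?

Best value-per-unit is board game at 38/10; filling with it alone gives 1×38 = 38.
Optimal mix: 1×speaker + 1×board game → cost 17, value 45.

45 util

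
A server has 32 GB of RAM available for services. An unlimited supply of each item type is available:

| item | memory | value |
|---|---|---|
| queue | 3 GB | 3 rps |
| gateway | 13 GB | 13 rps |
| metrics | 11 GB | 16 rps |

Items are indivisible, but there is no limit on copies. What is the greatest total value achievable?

41 rps

Best value-per-unit is metrics at 16/11; filling with it alone gives 2×16 = 32.
Optimal mix: 3×queue + 2×metrics → memory 31, value 41.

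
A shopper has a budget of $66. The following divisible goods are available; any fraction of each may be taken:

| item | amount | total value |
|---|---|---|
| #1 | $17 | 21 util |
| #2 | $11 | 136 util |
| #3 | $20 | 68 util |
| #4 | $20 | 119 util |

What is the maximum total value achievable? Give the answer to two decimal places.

Take in order of value per unit:
- #2 (136/11 per unit): all 11 → value 136, running total 136.00
- #4 (119/20 per unit): all 20 → value 119, running total 255.00
- #3 (68/20 per unit): all 20 → value 68, running total 323.00
- #1 (21/17 per unit): 15 of 17 → value 15×21/17 = 18.5294, running total 341.53
Total 341.53.

341.53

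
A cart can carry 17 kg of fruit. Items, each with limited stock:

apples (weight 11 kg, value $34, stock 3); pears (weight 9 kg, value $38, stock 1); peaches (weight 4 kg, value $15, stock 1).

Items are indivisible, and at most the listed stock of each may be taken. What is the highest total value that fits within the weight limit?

Best selections within weight 17 and stock limits:
- 1×pears + 1×peaches: weight 13, value 53
- 1×apples + 1×peaches: weight 15, value 49
- 1×pears: weight 9, value 38
Best: $53.

$53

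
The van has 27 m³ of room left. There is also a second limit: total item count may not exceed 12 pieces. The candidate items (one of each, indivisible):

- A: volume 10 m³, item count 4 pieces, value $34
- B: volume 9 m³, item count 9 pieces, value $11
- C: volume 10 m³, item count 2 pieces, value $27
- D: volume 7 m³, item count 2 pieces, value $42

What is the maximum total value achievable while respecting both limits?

$103

Feasible sets respecting both limits:
- A+C+D: volume 27, item count 8, value 103
- A+D: volume 17, item count 6, value 76
- C+D: volume 17, item count 4, value 69
Best: $103.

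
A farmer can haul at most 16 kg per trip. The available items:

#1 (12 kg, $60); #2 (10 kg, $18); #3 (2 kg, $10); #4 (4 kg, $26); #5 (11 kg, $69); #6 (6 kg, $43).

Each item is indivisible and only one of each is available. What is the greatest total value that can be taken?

$95

Check high-value combinations within 16 kg:
- #4+#5: weight 4+11=15, value 26+69=95
- #1+#4: weight 12+4=16, value 60+26=86
- #3+#4+#6: weight 2+4+6=12, value 10+26+43=79
- #3+#5: weight 2+11=13, value 10+69=79
- #1+#3: weight 12+2=14, value 60+10=70
Best: $95.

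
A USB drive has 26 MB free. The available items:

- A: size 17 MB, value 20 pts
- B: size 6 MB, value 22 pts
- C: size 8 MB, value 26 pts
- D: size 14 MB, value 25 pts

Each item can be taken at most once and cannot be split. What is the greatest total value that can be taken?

This is a 0/1 knapsack; check combinations near the capacity.
- C+D: size 8+14=22, value 26+25=51
- B+C: size 6+8=14, value 22+26=48
- B+D: size 6+14=20, value 22+25=47
- A+C: size 17+8=25, value 20+26=46
Best: 51 pts.

51 pts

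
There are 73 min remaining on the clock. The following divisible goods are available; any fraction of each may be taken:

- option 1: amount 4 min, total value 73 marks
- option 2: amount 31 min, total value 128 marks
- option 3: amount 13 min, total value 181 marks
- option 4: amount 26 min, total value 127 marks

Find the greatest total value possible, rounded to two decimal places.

Take in order of value per unit:
- option 1 (73/4 per unit): all 4 → value 73, running total 73.00
- option 3 (181/13 per unit): all 13 → value 181, running total 254.00
- option 4 (127/26 per unit): all 26 → value 127, running total 381.00
- option 2 (128/31 per unit): 30 of 31 → value 30×128/31 = 123.8710, running total 504.87
Total 504.87.

504.87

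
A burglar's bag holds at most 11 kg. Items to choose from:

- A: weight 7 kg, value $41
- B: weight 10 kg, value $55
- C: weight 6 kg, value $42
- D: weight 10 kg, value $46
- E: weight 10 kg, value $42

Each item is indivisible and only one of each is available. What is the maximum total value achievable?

Check high-value combinations within 11 kg:
- B: weight 10, value 55
- D: weight 10, value 46
- C: weight 6, value 42
- E: weight 10, value 42
Best: $55.

$55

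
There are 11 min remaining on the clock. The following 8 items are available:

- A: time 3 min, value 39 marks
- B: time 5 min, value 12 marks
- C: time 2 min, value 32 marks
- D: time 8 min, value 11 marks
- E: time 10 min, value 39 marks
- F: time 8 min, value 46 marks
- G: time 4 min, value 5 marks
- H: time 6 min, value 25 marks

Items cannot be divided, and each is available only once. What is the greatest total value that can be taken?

96 marks

Check high-value combinations within 11 min:
- A+C+H: time 3+2+6=11, value 39+32+25=96
- A+F: time 3+8=11, value 39+46=85
- A+B+C: time 3+5+2=10, value 39+12+32=83
- C+F: time 2+8=10, value 32+46=78
Best: 96 marks.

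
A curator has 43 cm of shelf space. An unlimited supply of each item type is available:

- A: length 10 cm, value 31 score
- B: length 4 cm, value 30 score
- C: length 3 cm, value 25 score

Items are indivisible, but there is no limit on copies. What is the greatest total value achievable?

Best value-per-unit is C at 25/3; filling with it alone gives 14×25 = 350.
Optimal mix: 1×B + 13×C → length 43, value 355.

355 score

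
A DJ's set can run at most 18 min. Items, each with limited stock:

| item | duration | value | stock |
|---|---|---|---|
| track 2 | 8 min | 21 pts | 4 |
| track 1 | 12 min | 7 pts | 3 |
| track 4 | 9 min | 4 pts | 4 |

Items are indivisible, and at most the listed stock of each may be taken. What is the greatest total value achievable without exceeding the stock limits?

Best selections within duration 18 and stock limits:
- 2×track 2: duration 16, value 42
- 1×track 2 + 1×track 4: duration 17, value 25
- 1×track 2: duration 8, value 21
- 2×track 4: duration 18, value 8
Best: 42 pts.

42 pts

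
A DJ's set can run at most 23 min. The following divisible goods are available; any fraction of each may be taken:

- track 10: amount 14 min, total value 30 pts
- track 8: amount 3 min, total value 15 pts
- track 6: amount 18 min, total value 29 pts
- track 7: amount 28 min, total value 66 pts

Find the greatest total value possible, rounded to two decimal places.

62.14

Take in order of value per unit:
- track 8 (15/3 per unit): all 3 → value 15, running total 15.00
- track 7 (66/28 per unit): 20 of 28 → value 20×66/28 = 47.1429, running total 62.14
Total 62.14.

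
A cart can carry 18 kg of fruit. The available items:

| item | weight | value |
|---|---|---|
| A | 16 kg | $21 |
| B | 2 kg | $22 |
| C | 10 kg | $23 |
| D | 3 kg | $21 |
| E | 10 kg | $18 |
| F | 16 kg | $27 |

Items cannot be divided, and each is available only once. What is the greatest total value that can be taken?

This is a 0/1 knapsack; check combinations near the capacity.
- B+C+D: weight 2+10+3=15, value 22+23+21=66
- B+D+E: weight 2+3+10=15, value 22+21+18=61
- B+F: weight 2+16=18, value 22+27=49
- B+C: weight 2+10=12, value 22+23=45
- C+D: weight 10+3=13, value 23+21=44
Best: $66.

$66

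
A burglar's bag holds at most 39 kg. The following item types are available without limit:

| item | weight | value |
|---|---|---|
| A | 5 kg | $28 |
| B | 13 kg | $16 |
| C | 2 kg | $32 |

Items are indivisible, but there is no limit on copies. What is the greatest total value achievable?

$608

Best value-per-unit is C at 32/2, and filling with it alone uses weight 19×2=38. No mix of the others beats 19×32 = 608.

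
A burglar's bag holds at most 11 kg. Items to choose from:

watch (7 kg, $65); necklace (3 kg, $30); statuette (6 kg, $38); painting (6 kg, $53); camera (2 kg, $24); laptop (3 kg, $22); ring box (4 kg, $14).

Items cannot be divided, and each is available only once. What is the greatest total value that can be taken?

Check high-value combinations within 11 kg:
- necklace+painting+camera: weight 3+6+2=11, value 30+53+24=107
- painting+camera+laptop: weight 6+2+3=11, value 53+24+22=99
- watch+necklace: weight 7+3=10, value 65+30=95
- necklace+statuette+camera: weight 3+6+2=11, value 30+38+24=92
- watch+camera: weight 7+2=9, value 65+24=89
Best: $107.

$107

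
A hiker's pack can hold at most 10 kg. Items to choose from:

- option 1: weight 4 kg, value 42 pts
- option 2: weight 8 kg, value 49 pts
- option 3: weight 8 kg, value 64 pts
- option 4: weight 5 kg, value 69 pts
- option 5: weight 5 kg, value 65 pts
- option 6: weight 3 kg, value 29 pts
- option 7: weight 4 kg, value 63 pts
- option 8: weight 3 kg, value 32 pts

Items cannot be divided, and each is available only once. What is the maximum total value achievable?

This is a 0/1 knapsack; check combinations near the capacity.
- option 4+option 5: weight 5+5=10, value 69+65=134
- option 4+option 7: weight 5+4=9, value 69+63=132
- option 5+option 7: weight 5+4=9, value 65+63=128
Best: 134 pts.

134 pts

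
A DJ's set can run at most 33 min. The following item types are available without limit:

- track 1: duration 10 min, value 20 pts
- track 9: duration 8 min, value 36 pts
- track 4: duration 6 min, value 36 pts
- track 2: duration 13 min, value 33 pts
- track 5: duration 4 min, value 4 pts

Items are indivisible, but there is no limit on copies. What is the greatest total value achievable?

Best value-per-unit is track 4 at 36/6; filling with it alone gives 5×36 = 180.
Optimal mix: 1×track 9 + 4×track 4 → duration 32, value 180.

180 pts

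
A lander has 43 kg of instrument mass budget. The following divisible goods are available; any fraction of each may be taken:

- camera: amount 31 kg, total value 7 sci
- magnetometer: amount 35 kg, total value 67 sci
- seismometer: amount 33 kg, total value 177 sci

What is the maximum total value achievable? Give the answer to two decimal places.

196.14

Take in order of value per unit:
- seismometer (177/33 per unit): all 33 → value 177, running total 177.00
- magnetometer (67/35 per unit): 10 of 35 → value 10×67/35 = 19.1429, running total 196.14
Total 196.14.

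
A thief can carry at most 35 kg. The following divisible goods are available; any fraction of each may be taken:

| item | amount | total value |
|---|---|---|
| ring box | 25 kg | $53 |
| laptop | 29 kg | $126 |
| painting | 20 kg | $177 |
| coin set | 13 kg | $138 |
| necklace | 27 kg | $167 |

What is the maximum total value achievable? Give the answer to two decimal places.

Take in order of value per unit:
- coin set (138/13 per unit): all 13 → value 138, running total 138.00
- painting (177/20 per unit): all 20 → value 177, running total 315.00
- necklace (167/27 per unit): 2 of 27 → value 2×167/27 = 12.3704, running total 327.37
Total 327.37.

327.37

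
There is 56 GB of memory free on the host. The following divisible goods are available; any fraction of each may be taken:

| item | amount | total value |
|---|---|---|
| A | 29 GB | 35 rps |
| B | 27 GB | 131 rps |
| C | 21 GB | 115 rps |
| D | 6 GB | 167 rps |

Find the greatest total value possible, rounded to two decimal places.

415.41

Take in order of value per unit:
- D (167/6 per unit): all 6 → value 167, running total 167.00
- C (115/21 per unit): all 21 → value 115, running total 282.00
- B (131/27 per unit): all 27 → value 131, running total 413.00
- A (35/29 per unit): 2 of 29 → value 2×35/29 = 2.4138, running total 415.41
Total 415.41.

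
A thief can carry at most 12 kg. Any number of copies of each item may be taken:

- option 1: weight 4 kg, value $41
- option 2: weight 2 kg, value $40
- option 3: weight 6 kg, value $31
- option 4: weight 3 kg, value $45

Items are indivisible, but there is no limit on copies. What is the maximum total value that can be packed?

Best value-per-unit is option 2 at 40/2, and filling with it alone uses weight 6×2=12. No mix of the others beats 6×40 = 240.

$240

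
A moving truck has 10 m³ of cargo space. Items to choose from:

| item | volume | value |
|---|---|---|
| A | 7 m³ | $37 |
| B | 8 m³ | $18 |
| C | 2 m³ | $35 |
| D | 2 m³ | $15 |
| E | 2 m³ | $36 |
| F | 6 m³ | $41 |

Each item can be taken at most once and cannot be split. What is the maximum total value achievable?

Check high-value combinations within 10 m³:
- C+E+F: volume 2+2+6=10, value 35+36+41=112
- D+E+F: volume 2+2+6=10, value 15+36+41=92
- C+D+F: volume 2+2+6=10, value 35+15+41=91
Best: $112.

$112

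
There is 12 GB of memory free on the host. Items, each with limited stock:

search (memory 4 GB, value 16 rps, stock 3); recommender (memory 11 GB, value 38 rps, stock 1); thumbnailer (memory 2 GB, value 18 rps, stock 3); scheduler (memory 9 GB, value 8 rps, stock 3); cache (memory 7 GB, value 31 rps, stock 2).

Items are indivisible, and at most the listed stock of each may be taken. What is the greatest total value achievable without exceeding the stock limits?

Top feasible selections:
- 1×search + 3×thumbnailer: memory 10, value 70
- 2×search + 2×thumbnailer: memory 12, value 68
- 2×thumbnailer + 1×cache: memory 11, value 67
- 3×thumbnailer: memory 6, value 54
Best: 70 rps.

70 rps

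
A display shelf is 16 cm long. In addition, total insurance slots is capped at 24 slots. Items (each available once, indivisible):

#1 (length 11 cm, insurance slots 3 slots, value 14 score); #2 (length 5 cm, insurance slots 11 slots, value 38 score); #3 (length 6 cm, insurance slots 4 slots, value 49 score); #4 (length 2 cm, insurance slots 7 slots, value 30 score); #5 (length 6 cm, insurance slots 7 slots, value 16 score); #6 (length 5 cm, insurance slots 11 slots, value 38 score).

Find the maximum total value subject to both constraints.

117 score

Feasible sets respecting both limits:
- #2+#3+#4: length 13, insurance slots 22, value 117
- #3+#4+#6: length 13, insurance slots 22, value 117
- #3+#4+#5: length 14, insurance slots 18, value 95
- #2+#3: length 11, insurance slots 15, value 87
Best: 117 score.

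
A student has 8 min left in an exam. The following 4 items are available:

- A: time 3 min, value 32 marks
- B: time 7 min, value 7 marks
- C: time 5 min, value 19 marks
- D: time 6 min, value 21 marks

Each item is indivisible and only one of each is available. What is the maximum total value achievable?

51 marks

This is a 0/1 knapsack; check combinations near the capacity.
- A+C: time 3+5=8, value 32+19=51
- A: time 3, value 32
- D: time 6, value 21
Best: 51 marks.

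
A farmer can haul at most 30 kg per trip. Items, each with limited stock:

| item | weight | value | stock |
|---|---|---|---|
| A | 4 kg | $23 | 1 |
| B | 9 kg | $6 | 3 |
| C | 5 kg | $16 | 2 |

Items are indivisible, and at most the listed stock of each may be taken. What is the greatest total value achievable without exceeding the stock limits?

Best selections within weight 30 and stock limits:
- 1×A + 1×B + 2×C: weight 23, value 61
- 1×A + 2×C: weight 14, value 55
Best: $61.

$61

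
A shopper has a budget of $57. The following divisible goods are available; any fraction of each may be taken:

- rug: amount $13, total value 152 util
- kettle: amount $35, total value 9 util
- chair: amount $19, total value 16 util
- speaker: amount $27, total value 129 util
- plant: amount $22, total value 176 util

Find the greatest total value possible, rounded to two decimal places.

433.11

Take in order of value per unit:
- rug (152/13 per unit): all 13 → value 152, running total 152.00
- plant (176/22 per unit): all 22 → value 176, running total 328.00
- speaker (129/27 per unit): 22 of 27 → value 22×129/27 = 105.1111, running total 433.11
Total 433.11.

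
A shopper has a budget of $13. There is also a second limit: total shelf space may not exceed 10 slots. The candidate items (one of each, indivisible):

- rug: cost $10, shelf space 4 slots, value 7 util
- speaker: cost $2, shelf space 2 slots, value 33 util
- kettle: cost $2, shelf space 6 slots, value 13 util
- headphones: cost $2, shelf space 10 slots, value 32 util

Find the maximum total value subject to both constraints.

46 util

Feasible sets respecting both limits:
- speaker+kettle: cost 4, shelf space 8, value 46
- rug+speaker: cost 12, shelf space 6, value 40
- speaker: cost 2, shelf space 2, value 33
Best: 46 util.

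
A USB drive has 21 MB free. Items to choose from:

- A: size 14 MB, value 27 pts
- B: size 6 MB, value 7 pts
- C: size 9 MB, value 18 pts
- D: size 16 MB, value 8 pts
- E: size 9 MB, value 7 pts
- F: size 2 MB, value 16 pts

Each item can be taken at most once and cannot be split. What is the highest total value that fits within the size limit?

Check high-value combinations within 21 MB:
- A+F: size 14+2=16, value 27+16=43
- B+C+F: size 6+9+2=17, value 7+18+16=41
- C+E+F: size 9+9+2=20, value 18+7+16=41
- C+F: size 9+2=11, value 18+16=34
Best: 43 pts.

43 pts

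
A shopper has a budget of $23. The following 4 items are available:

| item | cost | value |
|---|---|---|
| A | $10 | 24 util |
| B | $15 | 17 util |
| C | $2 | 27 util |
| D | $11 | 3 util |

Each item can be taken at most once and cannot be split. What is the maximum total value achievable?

54 util

This is a 0/1 knapsack; check combinations near the capacity.
- A+C+D: cost 10+2+11=23, value 24+27+3=54
- A+C: cost 10+2=12, value 24+27=51
- B+C: cost 15+2=17, value 17+27=44
Best: 54 util.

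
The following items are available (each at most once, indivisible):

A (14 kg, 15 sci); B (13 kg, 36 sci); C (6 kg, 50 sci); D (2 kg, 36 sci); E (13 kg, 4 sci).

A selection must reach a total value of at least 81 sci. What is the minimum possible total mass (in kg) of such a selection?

Subsets with value ≥ 81, sorted by total mass:
- C+D: mass 8, value 86
- B+C: mass 19, value 86
- B+C+D: mass 21, value 122
- C+D+E: mass 21, value 90
Minimum mass: 8 kg.

8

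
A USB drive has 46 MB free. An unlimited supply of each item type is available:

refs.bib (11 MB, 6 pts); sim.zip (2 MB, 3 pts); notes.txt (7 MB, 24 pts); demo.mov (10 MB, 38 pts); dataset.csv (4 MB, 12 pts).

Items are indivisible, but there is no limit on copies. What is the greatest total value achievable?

167 pts

Best value-per-unit is demo.mov at 38/10; filling with it alone gives 4×38 = 152.
Optimal mix: 1×sim.zip + 4×demo.mov + 1×dataset.csv → size 46, value 167.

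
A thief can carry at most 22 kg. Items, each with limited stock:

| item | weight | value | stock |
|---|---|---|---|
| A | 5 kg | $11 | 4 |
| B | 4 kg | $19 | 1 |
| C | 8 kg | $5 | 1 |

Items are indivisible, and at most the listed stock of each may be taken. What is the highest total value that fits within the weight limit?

Top feasible selections:
- 3×A + 1×B: weight 19, value 52
- 2×A + 1×B + 1×C: weight 22, value 46
Best: $52.

$52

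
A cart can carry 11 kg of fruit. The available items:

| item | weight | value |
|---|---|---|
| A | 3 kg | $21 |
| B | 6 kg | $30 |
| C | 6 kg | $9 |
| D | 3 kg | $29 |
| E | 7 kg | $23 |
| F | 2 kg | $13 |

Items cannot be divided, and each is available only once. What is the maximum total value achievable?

$72

Check high-value combinations within 11 kg:
- B+D+F: weight 6+3+2=11, value 30+29+13=72
- A+B+F: weight 3+6+2=11, value 21+30+13=64
- A+D+F: weight 3+3+2=8, value 21+29+13=63
Best: $72.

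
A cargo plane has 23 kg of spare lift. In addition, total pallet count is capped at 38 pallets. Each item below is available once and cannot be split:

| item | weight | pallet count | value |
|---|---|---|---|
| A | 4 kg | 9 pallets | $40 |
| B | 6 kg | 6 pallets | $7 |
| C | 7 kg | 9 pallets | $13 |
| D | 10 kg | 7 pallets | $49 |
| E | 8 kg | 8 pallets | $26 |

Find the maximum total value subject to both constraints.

$115

Feasible sets respecting both limits:
- A+D+E: weight 22, pallet count 24, value 115
- A+C+D: weight 21, pallet count 25, value 102
- A+B+D: weight 20, pallet count 22, value 96
- A+D: weight 14, pallet count 16, value 89
Best: $115.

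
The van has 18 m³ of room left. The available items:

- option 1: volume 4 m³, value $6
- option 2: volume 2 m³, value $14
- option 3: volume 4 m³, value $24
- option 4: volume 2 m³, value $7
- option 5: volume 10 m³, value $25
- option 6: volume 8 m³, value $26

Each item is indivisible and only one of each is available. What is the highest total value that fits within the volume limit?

Check high-value combinations within 18 m³:
- option 2+option 3+option 4+option 6: volume 2+4+2+8=16, value 14+24+7+26=71
- option 2+option 3+option 4+option 5: volume 2+4+2+10=18, value 14+24+7+25=70
- option 1+option 2+option 3+option 6: volume 4+2+4+8=18, value 6+14+24+26=70
Best: $71.

$71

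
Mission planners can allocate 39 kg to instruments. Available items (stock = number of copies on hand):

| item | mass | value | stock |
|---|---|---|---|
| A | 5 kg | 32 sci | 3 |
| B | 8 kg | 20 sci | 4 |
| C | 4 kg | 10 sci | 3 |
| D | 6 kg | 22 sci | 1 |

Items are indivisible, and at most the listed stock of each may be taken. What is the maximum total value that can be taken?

158 sci

Top feasible selections:
- 3×A + 1×B + 2×C + 1×D: mass 37, value 158
- 3×A + 2×B + 1×D: mass 37, value 158
Best: 158 sci.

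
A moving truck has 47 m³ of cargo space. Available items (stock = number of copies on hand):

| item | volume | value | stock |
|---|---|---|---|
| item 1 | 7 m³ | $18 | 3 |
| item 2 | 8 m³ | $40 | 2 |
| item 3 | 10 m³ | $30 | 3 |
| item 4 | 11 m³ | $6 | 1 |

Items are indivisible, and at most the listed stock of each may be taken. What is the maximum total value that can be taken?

$170

Top feasible selections:
- 2×item 2 + 3×item 3: volume 46, value 170
- 3×item 1 + 2×item 2 + 1×item 3: volume 47, value 164
- 1×item 1 + 2×item 2 + 2×item 3: volume 43, value 158
Best: $170.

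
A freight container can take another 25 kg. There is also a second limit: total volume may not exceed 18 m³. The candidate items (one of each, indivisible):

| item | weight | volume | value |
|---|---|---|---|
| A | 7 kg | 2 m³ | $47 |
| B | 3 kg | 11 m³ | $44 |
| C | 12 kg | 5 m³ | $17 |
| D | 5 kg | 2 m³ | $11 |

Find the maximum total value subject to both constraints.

$108

Feasible sets respecting both limits:
- A+B+C: weight 22, volume 18, value 108
- A+B+D: weight 15, volume 15, value 102
- A+B: weight 10, volume 13, value 91
Best: $108.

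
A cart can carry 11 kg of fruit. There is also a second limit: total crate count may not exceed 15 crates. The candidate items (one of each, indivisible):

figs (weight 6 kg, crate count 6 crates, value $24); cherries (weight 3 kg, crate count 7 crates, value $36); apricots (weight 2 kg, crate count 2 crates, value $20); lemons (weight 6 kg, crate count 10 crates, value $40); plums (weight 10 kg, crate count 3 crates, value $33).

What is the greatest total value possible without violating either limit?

Feasible sets respecting both limits:
- figs+cherries+apricots: weight 11, crate count 15, value 80
- figs+cherries: weight 9, crate count 13, value 60
- apricots+lemons: weight 8, crate count 12, value 60
Best: $80.

$80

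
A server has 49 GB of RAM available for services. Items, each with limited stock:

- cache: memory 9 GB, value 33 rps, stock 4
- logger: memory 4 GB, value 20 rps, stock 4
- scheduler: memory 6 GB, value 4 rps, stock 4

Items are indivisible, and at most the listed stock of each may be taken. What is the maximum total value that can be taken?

192 rps

Top feasible selections:
- 4×cache + 3×logger: memory 48, value 192
- 3×cache + 4×logger + 1×scheduler: memory 49, value 183
Best: 192 rps.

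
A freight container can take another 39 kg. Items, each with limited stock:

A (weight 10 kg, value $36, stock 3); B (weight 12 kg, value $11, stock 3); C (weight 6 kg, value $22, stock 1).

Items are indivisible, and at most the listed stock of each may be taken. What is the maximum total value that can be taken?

$130

Top feasible selections:
- 3×A + 1×C: weight 36, value 130
- 3×A: weight 30, value 108
- 2×A + 1×B + 1×C: weight 38, value 105
Best: $130.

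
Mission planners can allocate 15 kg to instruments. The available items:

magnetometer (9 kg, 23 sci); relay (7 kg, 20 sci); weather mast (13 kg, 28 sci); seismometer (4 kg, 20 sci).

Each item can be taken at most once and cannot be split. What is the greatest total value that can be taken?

43 sci

This is a 0/1 knapsack; check combinations near the capacity.
- magnetometer+seismometer: mass 9+4=13, value 23+20=43
- relay+seismometer: mass 7+4=11, value 20+20=40
- weather mast: mass 13, value 28
- magnetometer: mass 9, value 23
Best: 43 sci.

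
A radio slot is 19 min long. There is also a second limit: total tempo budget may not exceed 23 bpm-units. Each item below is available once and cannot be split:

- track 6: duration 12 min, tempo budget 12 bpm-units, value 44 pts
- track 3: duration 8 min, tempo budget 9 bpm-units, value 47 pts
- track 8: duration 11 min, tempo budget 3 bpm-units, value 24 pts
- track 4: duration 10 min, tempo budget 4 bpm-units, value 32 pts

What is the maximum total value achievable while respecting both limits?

79 pts

Feasible sets respecting both limits:
- track 3+track 4: duration 18, tempo budget 13, value 79
- track 3+track 8: duration 19, tempo budget 12, value 71
- track 3: duration 8, tempo budget 9, value 47
Best: 79 pts.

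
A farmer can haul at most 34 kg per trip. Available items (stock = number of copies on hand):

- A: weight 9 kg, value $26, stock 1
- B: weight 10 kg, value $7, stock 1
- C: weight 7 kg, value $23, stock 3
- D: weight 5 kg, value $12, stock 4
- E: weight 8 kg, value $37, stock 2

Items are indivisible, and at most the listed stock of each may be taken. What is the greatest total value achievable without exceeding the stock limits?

$123

Top feasible selections:
- 1×A + 1×C + 2×E: weight 32, value 123
- 1×C + 2×D + 2×E: weight 33, value 121
Best: $123.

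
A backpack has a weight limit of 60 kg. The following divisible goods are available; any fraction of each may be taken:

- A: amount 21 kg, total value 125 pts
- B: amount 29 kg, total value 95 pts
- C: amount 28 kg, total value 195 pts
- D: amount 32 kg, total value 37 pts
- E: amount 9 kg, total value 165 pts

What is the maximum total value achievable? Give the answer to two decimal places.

Take in order of value per unit:
- E (165/9 per unit): all 9 → value 165, running total 165.00
- C (195/28 per unit): all 28 → value 195, running total 360.00
- A (125/21 per unit): all 21 → value 125, running total 485.00
- B (95/29 per unit): 2 of 29 → value 2×95/29 = 6.5517, running total 491.55
Total 491.55.

491.55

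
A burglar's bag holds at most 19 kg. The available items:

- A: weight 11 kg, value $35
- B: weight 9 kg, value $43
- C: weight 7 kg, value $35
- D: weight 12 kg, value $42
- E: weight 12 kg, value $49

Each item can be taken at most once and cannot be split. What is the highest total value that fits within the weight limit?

$84

This is a 0/1 knapsack; check combinations near the capacity.
- C+E: weight 7+12=19, value 35+49=84
- B+C: weight 9+7=16, value 43+35=78
- C+D: weight 7+12=19, value 35+42=77
- A+C: weight 11+7=18, value 35+35=70
Best: $84.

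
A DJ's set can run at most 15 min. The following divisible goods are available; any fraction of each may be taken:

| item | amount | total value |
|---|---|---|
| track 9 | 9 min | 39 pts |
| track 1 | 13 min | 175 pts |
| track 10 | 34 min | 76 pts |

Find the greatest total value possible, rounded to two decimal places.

Take in order of value per unit:
- track 1 (175/13 per unit): all 13 → value 175, running total 175.00
- track 9 (39/9 per unit): 2 of 9 → value 2×39/9 = 8.6667, running total 183.67
Total 183.67.

183.67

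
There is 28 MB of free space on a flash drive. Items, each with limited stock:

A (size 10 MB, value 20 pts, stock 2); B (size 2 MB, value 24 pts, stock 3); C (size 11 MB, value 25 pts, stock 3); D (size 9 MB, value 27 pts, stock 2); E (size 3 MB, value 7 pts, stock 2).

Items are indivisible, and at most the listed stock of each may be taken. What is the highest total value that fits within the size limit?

133 pts

Top feasible selections:
- 3×B + 2×D + 1×E: size 27, value 133
- 3×B + 2×D: size 24, value 126
- 1×A + 3×B + 1×D + 1×E: size 28, value 126
- 3×B + 1×C + 1×D: size 26, value 124
Best: 133 pts.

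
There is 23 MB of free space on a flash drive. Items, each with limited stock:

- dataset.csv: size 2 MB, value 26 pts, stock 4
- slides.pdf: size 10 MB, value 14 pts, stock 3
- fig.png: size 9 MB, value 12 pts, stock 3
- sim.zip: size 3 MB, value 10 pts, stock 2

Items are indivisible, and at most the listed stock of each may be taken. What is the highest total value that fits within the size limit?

136 pts

Best selections within size 23 and stock limits:
- 4×dataset.csv + 1×fig.png + 2×sim.zip: size 23, value 136
- 4×dataset.csv + 1×slides.pdf + 1×sim.zip: size 21, value 128
- 4×dataset.csv + 1×fig.png + 1×sim.zip: size 20, value 126
- 4×dataset.csv + 2×sim.zip: size 14, value 124
Best: 136 pts.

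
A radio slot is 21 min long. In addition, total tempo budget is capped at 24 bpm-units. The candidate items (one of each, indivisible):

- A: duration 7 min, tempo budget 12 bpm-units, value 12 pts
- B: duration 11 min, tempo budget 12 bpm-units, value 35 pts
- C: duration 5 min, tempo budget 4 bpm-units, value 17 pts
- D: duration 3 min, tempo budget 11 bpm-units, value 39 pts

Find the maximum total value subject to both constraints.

Feasible sets respecting both limits:
- B+D: duration 14, tempo budget 23, value 74
- C+D: duration 8, tempo budget 15, value 56
- B+C: duration 16, tempo budget 16, value 52
- A+D: duration 10, tempo budget 23, value 51
Best: 74 pts.

74 pts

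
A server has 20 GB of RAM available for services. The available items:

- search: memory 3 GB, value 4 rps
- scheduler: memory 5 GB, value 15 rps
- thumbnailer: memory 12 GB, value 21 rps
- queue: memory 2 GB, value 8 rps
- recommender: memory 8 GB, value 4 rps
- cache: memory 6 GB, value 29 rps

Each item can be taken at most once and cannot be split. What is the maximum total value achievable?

This is a 0/1 knapsack; check combinations near the capacity.
- thumbnailer+queue+cache: memory 12+2+6=20, value 21+8+29=58
- search+scheduler+queue+cache: memory 3+5+2+6=16, value 4+15+8+29=56
- scheduler+queue+cache: memory 5+2+6=13, value 15+8+29=52
Best: 58 rps.

58 rps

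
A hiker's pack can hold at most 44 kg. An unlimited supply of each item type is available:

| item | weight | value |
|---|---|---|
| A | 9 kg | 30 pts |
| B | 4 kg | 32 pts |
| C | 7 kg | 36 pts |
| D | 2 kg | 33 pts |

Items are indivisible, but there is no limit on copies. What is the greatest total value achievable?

Best value-per-unit is D at 33/2, and filling with it alone uses weight 22×2=44. No mix of the others beats 22×33 = 726.

726 pts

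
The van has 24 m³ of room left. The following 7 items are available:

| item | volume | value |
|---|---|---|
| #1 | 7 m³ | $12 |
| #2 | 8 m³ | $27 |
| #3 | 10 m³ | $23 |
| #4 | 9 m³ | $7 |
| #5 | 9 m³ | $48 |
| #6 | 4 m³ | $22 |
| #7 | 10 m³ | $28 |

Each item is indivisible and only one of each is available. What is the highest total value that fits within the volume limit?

This is a 0/1 knapsack; check combinations near the capacity.
- #5+#6+#7: volume 9+4+10=23, value 48+22+28=98
- #2+#5+#6: volume 8+9+4=21, value 27+48+22=97
- #3+#5+#6: volume 10+9+4=23, value 23+48+22=93
- #1+#2+#5: volume 7+8+9=24, value 12+27+48=87
Best: $98.

$98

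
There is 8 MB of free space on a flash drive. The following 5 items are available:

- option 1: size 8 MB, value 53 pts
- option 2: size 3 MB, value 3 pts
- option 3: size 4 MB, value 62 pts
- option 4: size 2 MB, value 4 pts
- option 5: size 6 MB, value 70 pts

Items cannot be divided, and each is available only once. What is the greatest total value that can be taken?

This is a 0/1 knapsack; check combinations near the capacity.
- option 4+option 5: size 2+6=8, value 4+70=74
- option 5: size 6, value 70
- option 3+option 4: size 4+2=6, value 62+4=66
- option 2+option 3: size 3+4=7, value 3+62=65
Best: 74 pts.

74 pts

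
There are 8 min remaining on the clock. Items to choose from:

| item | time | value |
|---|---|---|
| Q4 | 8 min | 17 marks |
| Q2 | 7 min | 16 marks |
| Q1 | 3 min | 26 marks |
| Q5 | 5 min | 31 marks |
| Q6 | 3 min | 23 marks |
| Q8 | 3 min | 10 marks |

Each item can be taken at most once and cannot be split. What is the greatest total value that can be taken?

57 marks

This is a 0/1 knapsack; check combinations near the capacity.
- Q1+Q5: time 3+5=8, value 26+31=57
- Q5+Q6: time 5+3=8, value 31+23=54
- Q1+Q6: time 3+3=6, value 26+23=49
- Q5+Q8: time 5+3=8, value 31+10=41
Best: 57 marks.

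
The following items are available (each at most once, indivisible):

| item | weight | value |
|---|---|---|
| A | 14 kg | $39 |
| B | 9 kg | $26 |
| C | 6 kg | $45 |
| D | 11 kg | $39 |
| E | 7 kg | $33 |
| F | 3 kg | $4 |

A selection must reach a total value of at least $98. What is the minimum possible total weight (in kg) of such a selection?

Subsets with value ≥ 98, sorted by total weight:
- B+C+E: weight 22, value 104
- C+D+E: weight 24, value 117
Minimum weight: 22 kg.

22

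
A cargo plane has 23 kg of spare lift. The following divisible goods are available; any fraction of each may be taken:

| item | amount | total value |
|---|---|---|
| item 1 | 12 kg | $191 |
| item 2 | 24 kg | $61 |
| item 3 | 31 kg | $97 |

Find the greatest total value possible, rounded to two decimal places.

Take in order of value per unit:
- item 1 (191/12 per unit): all 12 → value 191, running total 191.00
- item 3 (97/31 per unit): 11 of 31 → value 11×97/31 = 34.4194, running total 225.42
Total 225.42.

225.42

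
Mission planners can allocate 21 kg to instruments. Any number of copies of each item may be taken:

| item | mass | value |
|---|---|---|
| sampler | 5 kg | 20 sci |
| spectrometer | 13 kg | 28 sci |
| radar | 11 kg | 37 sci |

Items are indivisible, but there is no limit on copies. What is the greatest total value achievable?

Best value-per-unit is sampler at 20/5, and filling with it alone uses mass 4×5=20. No mix of the others beats 4×20 = 80.

80 sci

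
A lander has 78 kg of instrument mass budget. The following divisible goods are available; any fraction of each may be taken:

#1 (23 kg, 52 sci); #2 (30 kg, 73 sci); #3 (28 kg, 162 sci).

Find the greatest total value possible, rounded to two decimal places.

280.22

Take in order of value per unit:
- #3 (162/28 per unit): all 28 → value 162, running total 162.00
- #2 (73/30 per unit): all 30 → value 73, running total 235.00
- #1 (52/23 per unit): 20 of 23 → value 20×52/23 = 45.2174, running total 280.22
Total 280.22.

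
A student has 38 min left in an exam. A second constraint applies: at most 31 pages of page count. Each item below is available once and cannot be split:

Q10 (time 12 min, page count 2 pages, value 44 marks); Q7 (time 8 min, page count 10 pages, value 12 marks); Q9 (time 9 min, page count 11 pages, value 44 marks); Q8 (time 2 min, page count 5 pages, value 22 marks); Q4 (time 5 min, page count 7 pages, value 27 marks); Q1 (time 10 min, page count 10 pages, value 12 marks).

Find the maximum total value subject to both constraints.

137 marks

Feasible sets respecting both limits:
- Q10+Q9+Q8+Q4: time 28, page count 25, value 137
- Q10+Q7+Q9+Q4: time 34, page count 30, value 127
- Q10+Q9+Q4+Q1: time 36, page count 30, value 127
Best: 137 marks.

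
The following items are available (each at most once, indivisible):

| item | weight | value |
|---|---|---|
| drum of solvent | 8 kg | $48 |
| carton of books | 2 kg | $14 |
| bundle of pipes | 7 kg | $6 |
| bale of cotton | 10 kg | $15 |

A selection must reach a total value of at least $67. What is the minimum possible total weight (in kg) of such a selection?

17

Subsets with value ≥ 67, sorted by total weight:
- drum of solvent+carton of books+bundle of pipes: weight 17, value 68
- drum of solvent+carton of books+bale of cotton: weight 20, value 77
Minimum weight: 17 kg.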